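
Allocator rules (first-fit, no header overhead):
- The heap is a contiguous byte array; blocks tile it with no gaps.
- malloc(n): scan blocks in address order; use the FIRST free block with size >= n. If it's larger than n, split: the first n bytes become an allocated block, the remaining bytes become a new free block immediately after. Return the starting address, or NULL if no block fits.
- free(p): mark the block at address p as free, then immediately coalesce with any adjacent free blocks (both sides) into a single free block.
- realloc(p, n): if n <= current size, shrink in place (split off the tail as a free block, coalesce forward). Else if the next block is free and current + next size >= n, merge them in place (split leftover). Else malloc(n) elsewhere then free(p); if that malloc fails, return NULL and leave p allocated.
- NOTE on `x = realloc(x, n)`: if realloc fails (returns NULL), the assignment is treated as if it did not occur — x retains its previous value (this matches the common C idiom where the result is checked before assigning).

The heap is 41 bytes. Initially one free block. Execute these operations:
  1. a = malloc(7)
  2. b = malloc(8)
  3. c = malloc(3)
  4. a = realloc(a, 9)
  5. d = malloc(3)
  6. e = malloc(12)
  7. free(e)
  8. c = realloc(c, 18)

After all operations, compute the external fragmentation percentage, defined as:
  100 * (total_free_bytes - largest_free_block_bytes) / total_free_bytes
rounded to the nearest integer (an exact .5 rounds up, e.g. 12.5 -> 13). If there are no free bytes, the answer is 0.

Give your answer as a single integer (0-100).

Op 1: a = malloc(7) -> a = 0; heap: [0-6 ALLOC][7-40 FREE]
Op 2: b = malloc(8) -> b = 7; heap: [0-6 ALLOC][7-14 ALLOC][15-40 FREE]
Op 3: c = malloc(3) -> c = 15; heap: [0-6 ALLOC][7-14 ALLOC][15-17 ALLOC][18-40 FREE]
Op 4: a = realloc(a, 9) -> a = 18; heap: [0-6 FREE][7-14 ALLOC][15-17 ALLOC][18-26 ALLOC][27-40 FREE]
Op 5: d = malloc(3) -> d = 0; heap: [0-2 ALLOC][3-6 FREE][7-14 ALLOC][15-17 ALLOC][18-26 ALLOC][27-40 FREE]
Op 6: e = malloc(12) -> e = 27; heap: [0-2 ALLOC][3-6 FREE][7-14 ALLOC][15-17 ALLOC][18-26 ALLOC][27-38 ALLOC][39-40 FREE]
Op 7: free(e) -> (freed e); heap: [0-2 ALLOC][3-6 FREE][7-14 ALLOC][15-17 ALLOC][18-26 ALLOC][27-40 FREE]
Op 8: c = realloc(c, 18) -> NULL (c unchanged); heap: [0-2 ALLOC][3-6 FREE][7-14 ALLOC][15-17 ALLOC][18-26 ALLOC][27-40 FREE]
Free blocks: [4 14] total_free=18 largest=14 -> 100*(18-14)/18 = 400/18 ≈ 22.222 -> rounds to 22

Answer: 22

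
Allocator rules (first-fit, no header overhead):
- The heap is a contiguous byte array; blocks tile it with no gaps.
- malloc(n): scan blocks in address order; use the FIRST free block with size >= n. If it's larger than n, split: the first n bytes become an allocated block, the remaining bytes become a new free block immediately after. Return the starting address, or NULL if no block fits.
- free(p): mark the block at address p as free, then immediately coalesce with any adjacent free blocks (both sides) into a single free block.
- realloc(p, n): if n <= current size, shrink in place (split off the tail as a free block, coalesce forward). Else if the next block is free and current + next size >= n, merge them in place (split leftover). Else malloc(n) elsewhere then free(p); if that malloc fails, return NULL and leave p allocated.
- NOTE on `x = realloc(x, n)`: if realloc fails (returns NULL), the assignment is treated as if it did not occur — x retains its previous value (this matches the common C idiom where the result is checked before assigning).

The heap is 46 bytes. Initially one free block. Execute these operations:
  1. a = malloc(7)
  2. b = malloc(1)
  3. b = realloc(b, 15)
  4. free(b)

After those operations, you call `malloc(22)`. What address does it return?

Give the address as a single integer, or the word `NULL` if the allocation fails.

Op 1: a = malloc(7) -> a = 0; heap: [0-6 ALLOC][7-45 FREE]
Op 2: b = malloc(1) -> b = 7; heap: [0-6 ALLOC][7-7 ALLOC][8-45 FREE]
Op 3: b = realloc(b, 15) -> b = 7; heap: [0-6 ALLOC][7-21 ALLOC][22-45 FREE]
Op 4: free(b) -> (freed b); heap: [0-6 ALLOC][7-45 FREE]
malloc(22): first-fit scan over [0-6 ALLOC][7-45 FREE] -> 7

Answer: 7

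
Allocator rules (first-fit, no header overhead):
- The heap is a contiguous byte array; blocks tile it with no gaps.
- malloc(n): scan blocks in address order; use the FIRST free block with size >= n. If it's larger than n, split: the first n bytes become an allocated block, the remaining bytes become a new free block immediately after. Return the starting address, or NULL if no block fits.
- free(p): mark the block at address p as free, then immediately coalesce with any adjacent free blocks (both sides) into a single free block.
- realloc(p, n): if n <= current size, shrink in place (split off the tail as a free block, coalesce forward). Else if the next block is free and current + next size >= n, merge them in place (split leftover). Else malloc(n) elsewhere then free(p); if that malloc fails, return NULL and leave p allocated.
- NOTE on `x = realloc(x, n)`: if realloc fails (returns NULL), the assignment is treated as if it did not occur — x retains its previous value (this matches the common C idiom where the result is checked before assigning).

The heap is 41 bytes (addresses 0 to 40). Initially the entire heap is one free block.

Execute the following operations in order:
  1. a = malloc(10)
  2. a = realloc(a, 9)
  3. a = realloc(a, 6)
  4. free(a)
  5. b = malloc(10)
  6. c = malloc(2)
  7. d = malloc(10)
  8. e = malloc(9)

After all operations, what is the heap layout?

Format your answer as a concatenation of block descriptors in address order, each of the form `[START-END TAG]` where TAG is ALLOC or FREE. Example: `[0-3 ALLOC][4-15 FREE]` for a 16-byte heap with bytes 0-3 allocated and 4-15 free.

Answer: [0-9 ALLOC][10-11 ALLOC][12-21 ALLOC][22-30 ALLOC][31-40 FREE]

Derivation:
Op 1: a = malloc(10) -> a = 0; heap: [0-9 ALLOC][10-40 FREE]
Op 2: a = realloc(a, 9) -> a = 0; heap: [0-8 ALLOC][9-40 FREE]
Op 3: a = realloc(a, 6) -> a = 0; heap: [0-5 ALLOC][6-40 FREE]
Op 4: free(a) -> (freed a); heap: [0-40 FREE]
Op 5: b = malloc(10) -> b = 0; heap: [0-9 ALLOC][10-40 FREE]
Op 6: c = malloc(2) -> c = 10; heap: [0-9 ALLOC][10-11 ALLOC][12-40 FREE]
Op 7: d = malloc(10) -> d = 12; heap: [0-9 ALLOC][10-11 ALLOC][12-21 ALLOC][22-40 FREE]
Op 8: e = malloc(9) -> e = 22; heap: [0-9 ALLOC][10-11 ALLOC][12-21 ALLOC][22-30 ALLOC][31-40 FREE]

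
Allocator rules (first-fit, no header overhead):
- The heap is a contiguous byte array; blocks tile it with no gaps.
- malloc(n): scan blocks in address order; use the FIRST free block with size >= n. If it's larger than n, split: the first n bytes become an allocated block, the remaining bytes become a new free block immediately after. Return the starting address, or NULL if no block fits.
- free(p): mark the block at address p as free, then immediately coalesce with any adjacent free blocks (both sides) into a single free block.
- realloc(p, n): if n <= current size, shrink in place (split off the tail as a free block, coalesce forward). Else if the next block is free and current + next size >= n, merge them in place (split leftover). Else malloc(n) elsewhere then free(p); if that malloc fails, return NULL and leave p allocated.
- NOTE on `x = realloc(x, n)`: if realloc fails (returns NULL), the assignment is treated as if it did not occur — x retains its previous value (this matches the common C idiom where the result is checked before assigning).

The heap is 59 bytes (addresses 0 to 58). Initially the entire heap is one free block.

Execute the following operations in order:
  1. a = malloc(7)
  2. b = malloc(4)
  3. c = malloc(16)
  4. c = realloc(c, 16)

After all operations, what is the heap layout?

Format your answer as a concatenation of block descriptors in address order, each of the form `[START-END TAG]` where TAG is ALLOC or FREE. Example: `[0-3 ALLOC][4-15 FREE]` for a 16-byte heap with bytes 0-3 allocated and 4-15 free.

Answer: [0-6 ALLOC][7-10 ALLOC][11-26 ALLOC][27-58 FREE]

Derivation:
Op 1: a = malloc(7) -> a = 0; heap: [0-6 ALLOC][7-58 FREE]
Op 2: b = malloc(4) -> b = 7; heap: [0-6 ALLOC][7-10 ALLOC][11-58 FREE]
Op 3: c = malloc(16) -> c = 11; heap: [0-6 ALLOC][7-10 ALLOC][11-26 ALLOC][27-58 FREE]
Op 4: c = realloc(c, 16) -> c = 11; heap: [0-6 ALLOC][7-10 ALLOC][11-26 ALLOC][27-58 FREE]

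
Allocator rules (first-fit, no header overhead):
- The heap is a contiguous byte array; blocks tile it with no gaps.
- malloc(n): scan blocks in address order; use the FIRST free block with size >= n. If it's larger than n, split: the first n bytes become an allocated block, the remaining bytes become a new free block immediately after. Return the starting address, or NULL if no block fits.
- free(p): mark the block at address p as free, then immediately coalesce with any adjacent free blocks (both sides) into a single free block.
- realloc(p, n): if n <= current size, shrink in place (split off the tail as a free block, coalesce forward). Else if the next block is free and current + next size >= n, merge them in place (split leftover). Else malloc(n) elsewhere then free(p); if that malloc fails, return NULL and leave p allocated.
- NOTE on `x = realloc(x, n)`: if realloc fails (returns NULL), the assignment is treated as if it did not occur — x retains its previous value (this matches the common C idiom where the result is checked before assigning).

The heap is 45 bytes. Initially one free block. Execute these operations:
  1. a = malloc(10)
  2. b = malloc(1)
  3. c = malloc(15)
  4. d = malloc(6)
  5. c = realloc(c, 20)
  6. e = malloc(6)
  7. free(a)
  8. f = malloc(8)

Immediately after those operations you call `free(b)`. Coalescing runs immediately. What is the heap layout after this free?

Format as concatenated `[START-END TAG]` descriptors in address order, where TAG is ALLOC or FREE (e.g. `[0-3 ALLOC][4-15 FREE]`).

Answer: [0-7 ALLOC][8-10 FREE][11-25 ALLOC][26-31 ALLOC][32-37 ALLOC][38-44 FREE]

Derivation:
Op 1: a = malloc(10) -> a = 0; heap: [0-9 ALLOC][10-44 FREE]
Op 2: b = malloc(1) -> b = 10; heap: [0-9 ALLOC][10-10 ALLOC][11-44 FREE]
Op 3: c = malloc(15) -> c = 11; heap: [0-9 ALLOC][10-10 ALLOC][11-25 ALLOC][26-44 FREE]
Op 4: d = malloc(6) -> d = 26; heap: [0-9 ALLOC][10-10 ALLOC][11-25 ALLOC][26-31 ALLOC][32-44 FREE]
Op 5: c = realloc(c, 20) -> NULL (c unchanged); heap: [0-9 ALLOC][10-10 ALLOC][11-25 ALLOC][26-31 ALLOC][32-44 FREE]
Op 6: e = malloc(6) -> e = 32; heap: [0-9 ALLOC][10-10 ALLOC][11-25 ALLOC][26-31 ALLOC][32-37 ALLOC][38-44 FREE]
Op 7: free(a) -> (freed a); heap: [0-9 FREE][10-10 ALLOC][11-25 ALLOC][26-31 ALLOC][32-37 ALLOC][38-44 FREE]
Op 8: f = malloc(8) -> f = 0; heap: [0-7 ALLOC][8-9 FREE][10-10 ALLOC][11-25 ALLOC][26-31 ALLOC][32-37 ALLOC][38-44 FREE]
free(b): b = 10 -> block [10-10 ALLOC]; mark free, coalesce with adjacent free neighbors -> [0-7 ALLOC][8-10 FREE][11-25 ALLOC][26-31 ALLOC][32-37 ALLOC][38-44 FREE]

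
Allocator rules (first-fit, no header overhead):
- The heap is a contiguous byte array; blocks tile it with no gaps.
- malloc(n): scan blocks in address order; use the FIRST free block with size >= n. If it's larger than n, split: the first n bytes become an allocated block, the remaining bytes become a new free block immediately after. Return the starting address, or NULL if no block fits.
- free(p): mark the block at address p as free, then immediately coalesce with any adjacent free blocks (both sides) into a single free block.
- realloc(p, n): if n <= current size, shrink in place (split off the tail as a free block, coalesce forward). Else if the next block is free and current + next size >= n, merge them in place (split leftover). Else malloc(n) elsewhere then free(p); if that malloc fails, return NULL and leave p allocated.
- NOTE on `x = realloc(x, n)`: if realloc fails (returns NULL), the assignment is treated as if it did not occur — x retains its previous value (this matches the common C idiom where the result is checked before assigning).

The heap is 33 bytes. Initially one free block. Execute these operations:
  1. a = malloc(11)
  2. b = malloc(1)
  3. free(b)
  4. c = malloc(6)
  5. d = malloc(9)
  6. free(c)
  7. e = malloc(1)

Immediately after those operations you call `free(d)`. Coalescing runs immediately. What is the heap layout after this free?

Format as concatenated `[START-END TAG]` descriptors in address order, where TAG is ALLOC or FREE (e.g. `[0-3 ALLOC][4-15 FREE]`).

Answer: [0-10 ALLOC][11-11 ALLOC][12-32 FREE]

Derivation:
Op 1: a = malloc(11) -> a = 0; heap: [0-10 ALLOC][11-32 FREE]
Op 2: b = malloc(1) -> b = 11; heap: [0-10 ALLOC][11-11 ALLOC][12-32 FREE]
Op 3: free(b) -> (freed b); heap: [0-10 ALLOC][11-32 FREE]
Op 4: c = malloc(6) -> c = 11; heap: [0-10 ALLOC][11-16 ALLOC][17-32 FREE]
Op 5: d = malloc(9) -> d = 17; heap: [0-10 ALLOC][11-16 ALLOC][17-25 ALLOC][26-32 FREE]
Op 6: free(c) -> (freed c); heap: [0-10 ALLOC][11-16 FREE][17-25 ALLOC][26-32 FREE]
Op 7: e = malloc(1) -> e = 11; heap: [0-10 ALLOC][11-11 ALLOC][12-16 FREE][17-25 ALLOC][26-32 FREE]
free(d): d = 17 -> block [17-25 ALLOC]; mark free, coalesce with adjacent free neighbors -> [0-10 ALLOC][11-11 ALLOC][12-32 FREE]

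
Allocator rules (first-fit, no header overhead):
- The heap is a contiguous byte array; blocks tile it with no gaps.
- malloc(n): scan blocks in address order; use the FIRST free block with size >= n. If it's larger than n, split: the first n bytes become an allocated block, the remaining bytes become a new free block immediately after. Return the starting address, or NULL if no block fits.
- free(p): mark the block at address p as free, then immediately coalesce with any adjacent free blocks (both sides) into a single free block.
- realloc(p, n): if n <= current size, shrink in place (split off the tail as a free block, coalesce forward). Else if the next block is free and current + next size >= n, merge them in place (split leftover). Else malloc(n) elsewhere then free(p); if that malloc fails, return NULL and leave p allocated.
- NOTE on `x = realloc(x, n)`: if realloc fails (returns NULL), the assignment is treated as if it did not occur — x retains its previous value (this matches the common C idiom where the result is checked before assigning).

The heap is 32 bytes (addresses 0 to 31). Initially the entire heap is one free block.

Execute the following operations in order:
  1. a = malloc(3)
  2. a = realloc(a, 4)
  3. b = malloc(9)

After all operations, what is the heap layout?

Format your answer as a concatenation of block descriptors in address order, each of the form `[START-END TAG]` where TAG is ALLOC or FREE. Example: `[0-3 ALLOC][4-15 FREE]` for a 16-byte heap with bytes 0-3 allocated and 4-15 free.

Answer: [0-3 ALLOC][4-12 ALLOC][13-31 FREE]

Derivation:
Op 1: a = malloc(3) -> a = 0; heap: [0-2 ALLOC][3-31 FREE]
Op 2: a = realloc(a, 4) -> a = 0; heap: [0-3 ALLOC][4-31 FREE]
Op 3: b = malloc(9) -> b = 4; heap: [0-3 ALLOC][4-12 ALLOC][13-31 FREE]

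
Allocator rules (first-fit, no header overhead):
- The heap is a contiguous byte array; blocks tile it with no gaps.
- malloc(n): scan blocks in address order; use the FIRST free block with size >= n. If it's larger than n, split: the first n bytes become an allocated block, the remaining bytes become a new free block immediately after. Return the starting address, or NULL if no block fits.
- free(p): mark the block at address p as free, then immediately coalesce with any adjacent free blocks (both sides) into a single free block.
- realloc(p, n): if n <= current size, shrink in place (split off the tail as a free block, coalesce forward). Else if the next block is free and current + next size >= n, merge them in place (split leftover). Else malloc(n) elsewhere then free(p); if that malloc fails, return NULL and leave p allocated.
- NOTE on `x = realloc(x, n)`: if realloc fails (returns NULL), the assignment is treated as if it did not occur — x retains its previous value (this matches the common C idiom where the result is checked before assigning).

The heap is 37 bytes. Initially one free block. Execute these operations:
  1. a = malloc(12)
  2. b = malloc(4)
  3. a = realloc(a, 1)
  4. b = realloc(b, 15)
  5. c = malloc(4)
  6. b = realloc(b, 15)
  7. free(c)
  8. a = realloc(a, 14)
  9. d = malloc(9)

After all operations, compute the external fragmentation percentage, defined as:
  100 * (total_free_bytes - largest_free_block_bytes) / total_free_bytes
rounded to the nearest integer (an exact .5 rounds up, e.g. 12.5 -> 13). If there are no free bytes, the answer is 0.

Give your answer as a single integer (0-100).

Op 1: a = malloc(12) -> a = 0; heap: [0-11 ALLOC][12-36 FREE]
Op 2: b = malloc(4) -> b = 12; heap: [0-11 ALLOC][12-15 ALLOC][16-36 FREE]
Op 3: a = realloc(a, 1) -> a = 0; heap: [0-0 ALLOC][1-11 FREE][12-15 ALLOC][16-36 FREE]
Op 4: b = realloc(b, 15) -> b = 12; heap: [0-0 ALLOC][1-11 FREE][12-26 ALLOC][27-36 FREE]
Op 5: c = malloc(4) -> c = 1; heap: [0-0 ALLOC][1-4 ALLOC][5-11 FREE][12-26 ALLOC][27-36 FREE]
Op 6: b = realloc(b, 15) -> b = 12; heap: [0-0 ALLOC][1-4 ALLOC][5-11 FREE][12-26 ALLOC][27-36 FREE]
Op 7: free(c) -> (freed c); heap: [0-0 ALLOC][1-11 FREE][12-26 ALLOC][27-36 FREE]
Op 8: a = realloc(a, 14) -> NULL (a unchanged); heap: [0-0 ALLOC][1-11 FREE][12-26 ALLOC][27-36 FREE]
Op 9: d = malloc(9) -> d = 1; heap: [0-0 ALLOC][1-9 ALLOC][10-11 FREE][12-26 ALLOC][27-36 FREE]
Free blocks: [2 10] total_free=12 largest=10 -> 100*(12-10)/12 = 200/12 ≈ 16.667 -> rounds to 17

Answer: 17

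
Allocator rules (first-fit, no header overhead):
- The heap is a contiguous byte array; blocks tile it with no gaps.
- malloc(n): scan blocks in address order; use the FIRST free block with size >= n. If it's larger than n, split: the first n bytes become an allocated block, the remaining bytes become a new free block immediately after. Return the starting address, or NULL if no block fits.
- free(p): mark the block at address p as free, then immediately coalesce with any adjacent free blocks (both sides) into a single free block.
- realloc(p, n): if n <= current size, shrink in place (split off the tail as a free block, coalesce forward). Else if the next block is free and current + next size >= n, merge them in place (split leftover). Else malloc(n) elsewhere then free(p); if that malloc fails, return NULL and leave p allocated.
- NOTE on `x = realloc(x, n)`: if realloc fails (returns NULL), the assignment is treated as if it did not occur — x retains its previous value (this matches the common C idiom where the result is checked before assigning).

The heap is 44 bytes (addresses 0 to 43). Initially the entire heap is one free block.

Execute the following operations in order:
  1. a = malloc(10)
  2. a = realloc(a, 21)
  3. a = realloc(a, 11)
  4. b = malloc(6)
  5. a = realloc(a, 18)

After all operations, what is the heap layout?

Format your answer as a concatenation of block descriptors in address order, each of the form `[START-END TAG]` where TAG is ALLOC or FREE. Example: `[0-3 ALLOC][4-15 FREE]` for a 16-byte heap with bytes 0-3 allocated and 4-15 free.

Op 1: a = malloc(10) -> a = 0; heap: [0-9 ALLOC][10-43 FREE]
Op 2: a = realloc(a, 21) -> a = 0; heap: [0-20 ALLOC][21-43 FREE]
Op 3: a = realloc(a, 11) -> a = 0; heap: [0-10 ALLOC][11-43 FREE]
Op 4: b = malloc(6) -> b = 11; heap: [0-10 ALLOC][11-16 ALLOC][17-43 FREE]
Op 5: a = realloc(a, 18) -> a = 17; heap: [0-10 FREE][11-16 ALLOC][17-34 ALLOC][35-43 FREE]

Answer: [0-10 FREE][11-16 ALLOC][17-34 ALLOC][35-43 FREE]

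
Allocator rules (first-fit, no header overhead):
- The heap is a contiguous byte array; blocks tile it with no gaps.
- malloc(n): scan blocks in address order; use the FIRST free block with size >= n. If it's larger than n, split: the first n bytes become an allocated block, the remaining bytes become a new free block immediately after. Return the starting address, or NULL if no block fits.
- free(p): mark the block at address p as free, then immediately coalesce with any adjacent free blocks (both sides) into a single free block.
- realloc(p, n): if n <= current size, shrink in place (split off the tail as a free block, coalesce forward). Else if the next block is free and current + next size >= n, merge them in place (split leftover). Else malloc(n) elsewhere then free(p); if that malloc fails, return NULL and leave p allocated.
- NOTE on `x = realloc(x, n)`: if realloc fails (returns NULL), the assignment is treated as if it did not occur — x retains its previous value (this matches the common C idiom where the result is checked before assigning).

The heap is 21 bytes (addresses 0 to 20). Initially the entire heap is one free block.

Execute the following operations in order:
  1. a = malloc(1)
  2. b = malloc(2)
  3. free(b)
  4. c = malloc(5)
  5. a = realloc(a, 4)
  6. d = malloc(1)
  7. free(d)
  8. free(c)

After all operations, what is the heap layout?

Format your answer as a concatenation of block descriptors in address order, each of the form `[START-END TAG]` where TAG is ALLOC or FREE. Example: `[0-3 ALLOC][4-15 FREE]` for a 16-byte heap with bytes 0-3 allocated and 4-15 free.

Op 1: a = malloc(1) -> a = 0; heap: [0-0 ALLOC][1-20 FREE]
Op 2: b = malloc(2) -> b = 1; heap: [0-0 ALLOC][1-2 ALLOC][3-20 FREE]
Op 3: free(b) -> (freed b); heap: [0-0 ALLOC][1-20 FREE]
Op 4: c = malloc(5) -> c = 1; heap: [0-0 ALLOC][1-5 ALLOC][6-20 FREE]
Op 5: a = realloc(a, 4) -> a = 6; heap: [0-0 FREE][1-5 ALLOC][6-9 ALLOC][10-20 FREE]
Op 6: d = malloc(1) -> d = 0; heap: [0-0 ALLOC][1-5 ALLOC][6-9 ALLOC][10-20 FREE]
Op 7: free(d) -> (freed d); heap: [0-0 FREE][1-5 ALLOC][6-9 ALLOC][10-20 FREE]
Op 8: free(c) -> (freed c); heap: [0-5 FREE][6-9 ALLOC][10-20 FREE]

Answer: [0-5 FREE][6-9 ALLOC][10-20 FREE]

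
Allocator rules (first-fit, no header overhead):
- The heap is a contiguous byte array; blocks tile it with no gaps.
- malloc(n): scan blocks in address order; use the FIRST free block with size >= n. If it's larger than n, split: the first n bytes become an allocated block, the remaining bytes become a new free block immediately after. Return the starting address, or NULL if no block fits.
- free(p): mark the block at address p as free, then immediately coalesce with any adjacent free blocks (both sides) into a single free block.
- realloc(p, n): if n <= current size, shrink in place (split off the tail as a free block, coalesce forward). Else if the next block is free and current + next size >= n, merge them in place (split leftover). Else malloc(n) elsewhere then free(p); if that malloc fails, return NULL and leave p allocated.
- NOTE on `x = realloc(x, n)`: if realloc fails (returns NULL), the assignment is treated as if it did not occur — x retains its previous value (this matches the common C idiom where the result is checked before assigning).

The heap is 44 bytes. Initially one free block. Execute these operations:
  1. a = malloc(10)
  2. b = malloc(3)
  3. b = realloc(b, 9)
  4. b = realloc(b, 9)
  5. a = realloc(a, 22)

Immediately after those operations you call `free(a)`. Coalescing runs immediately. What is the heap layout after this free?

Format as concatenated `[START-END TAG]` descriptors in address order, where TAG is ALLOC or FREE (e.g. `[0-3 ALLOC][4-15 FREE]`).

Op 1: a = malloc(10) -> a = 0; heap: [0-9 ALLOC][10-43 FREE]
Op 2: b = malloc(3) -> b = 10; heap: [0-9 ALLOC][10-12 ALLOC][13-43 FREE]
Op 3: b = realloc(b, 9) -> b = 10; heap: [0-9 ALLOC][10-18 ALLOC][19-43 FREE]
Op 4: b = realloc(b, 9) -> b = 10; heap: [0-9 ALLOC][10-18 ALLOC][19-43 FREE]
Op 5: a = realloc(a, 22) -> a = 19; heap: [0-9 FREE][10-18 ALLOC][19-40 ALLOC][41-43 FREE]
free(a): a = 19 -> block [19-40 ALLOC]; mark free, coalesce with adjacent free neighbors -> [0-9 FREE][10-18 ALLOC][19-43 FREE]

Answer: [0-9 FREE][10-18 ALLOC][19-43 FREE]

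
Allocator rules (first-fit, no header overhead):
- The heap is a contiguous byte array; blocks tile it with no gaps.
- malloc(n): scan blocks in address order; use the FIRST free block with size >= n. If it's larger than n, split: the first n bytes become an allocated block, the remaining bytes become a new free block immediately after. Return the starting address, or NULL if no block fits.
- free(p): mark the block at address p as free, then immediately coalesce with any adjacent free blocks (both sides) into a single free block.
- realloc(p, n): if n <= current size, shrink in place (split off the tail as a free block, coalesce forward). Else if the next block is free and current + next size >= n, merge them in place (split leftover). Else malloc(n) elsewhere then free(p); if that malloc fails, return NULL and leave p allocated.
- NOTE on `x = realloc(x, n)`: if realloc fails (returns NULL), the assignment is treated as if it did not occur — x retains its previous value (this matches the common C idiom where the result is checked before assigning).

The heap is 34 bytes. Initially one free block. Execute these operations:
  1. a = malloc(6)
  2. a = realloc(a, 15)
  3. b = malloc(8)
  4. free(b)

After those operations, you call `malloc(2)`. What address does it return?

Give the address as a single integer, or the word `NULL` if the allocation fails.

Op 1: a = malloc(6) -> a = 0; heap: [0-5 ALLOC][6-33 FREE]
Op 2: a = realloc(a, 15) -> a = 0; heap: [0-14 ALLOC][15-33 FREE]
Op 3: b = malloc(8) -> b = 15; heap: [0-14 ALLOC][15-22 ALLOC][23-33 FREE]
Op 4: free(b) -> (freed b); heap: [0-14 ALLOC][15-33 FREE]
malloc(2): first-fit scan over [0-14 ALLOC][15-33 FREE] -> 15

Answer: 15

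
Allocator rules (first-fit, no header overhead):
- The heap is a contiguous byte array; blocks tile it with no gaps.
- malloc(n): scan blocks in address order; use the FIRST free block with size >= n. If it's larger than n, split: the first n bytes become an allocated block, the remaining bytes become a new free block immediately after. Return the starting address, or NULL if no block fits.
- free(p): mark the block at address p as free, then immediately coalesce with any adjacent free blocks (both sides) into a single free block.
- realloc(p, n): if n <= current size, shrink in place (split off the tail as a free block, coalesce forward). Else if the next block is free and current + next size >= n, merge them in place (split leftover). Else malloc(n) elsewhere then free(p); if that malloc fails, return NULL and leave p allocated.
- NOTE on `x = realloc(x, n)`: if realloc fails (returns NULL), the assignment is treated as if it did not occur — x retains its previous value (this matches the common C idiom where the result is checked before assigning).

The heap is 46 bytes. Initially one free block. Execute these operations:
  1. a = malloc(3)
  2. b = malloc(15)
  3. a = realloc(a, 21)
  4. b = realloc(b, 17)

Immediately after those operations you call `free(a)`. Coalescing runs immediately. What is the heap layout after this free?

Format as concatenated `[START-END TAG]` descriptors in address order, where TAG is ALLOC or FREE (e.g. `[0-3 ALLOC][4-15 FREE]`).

Op 1: a = malloc(3) -> a = 0; heap: [0-2 ALLOC][3-45 FREE]
Op 2: b = malloc(15) -> b = 3; heap: [0-2 ALLOC][3-17 ALLOC][18-45 FREE]
Op 3: a = realloc(a, 21) -> a = 18; heap: [0-2 FREE][3-17 ALLOC][18-38 ALLOC][39-45 FREE]
Op 4: b = realloc(b, 17) -> NULL (b unchanged); heap: [0-2 FREE][3-17 ALLOC][18-38 ALLOC][39-45 FREE]
free(a): a = 18 -> block [18-38 ALLOC]; mark free, coalesce with adjacent free neighbors -> [0-2 FREE][3-17 ALLOC][18-45 FREE]

Answer: [0-2 FREE][3-17 ALLOC][18-45 FREE]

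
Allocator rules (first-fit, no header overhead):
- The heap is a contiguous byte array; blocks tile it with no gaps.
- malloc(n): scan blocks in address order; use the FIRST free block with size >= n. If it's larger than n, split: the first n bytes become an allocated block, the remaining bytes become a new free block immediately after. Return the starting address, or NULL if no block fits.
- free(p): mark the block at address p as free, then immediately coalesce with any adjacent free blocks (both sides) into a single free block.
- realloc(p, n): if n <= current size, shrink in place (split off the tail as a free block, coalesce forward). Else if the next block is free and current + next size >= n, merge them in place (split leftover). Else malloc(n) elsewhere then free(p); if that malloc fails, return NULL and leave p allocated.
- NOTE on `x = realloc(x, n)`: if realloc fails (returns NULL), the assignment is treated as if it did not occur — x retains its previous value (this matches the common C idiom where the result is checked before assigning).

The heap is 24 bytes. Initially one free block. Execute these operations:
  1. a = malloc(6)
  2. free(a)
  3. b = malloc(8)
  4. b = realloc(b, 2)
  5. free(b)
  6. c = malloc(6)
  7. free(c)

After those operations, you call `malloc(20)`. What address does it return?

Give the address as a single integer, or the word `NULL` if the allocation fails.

Answer: 0

Derivation:
Op 1: a = malloc(6) -> a = 0; heap: [0-5 ALLOC][6-23 FREE]
Op 2: free(a) -> (freed a); heap: [0-23 FREE]
Op 3: b = malloc(8) -> b = 0; heap: [0-7 ALLOC][8-23 FREE]
Op 4: b = realloc(b, 2) -> b = 0; heap: [0-1 ALLOC][2-23 FREE]
Op 5: free(b) -> (freed b); heap: [0-23 FREE]
Op 6: c = malloc(6) -> c = 0; heap: [0-5 ALLOC][6-23 FREE]
Op 7: free(c) -> (freed c); heap: [0-23 FREE]
malloc(20): first-fit scan over [0-23 FREE] -> 0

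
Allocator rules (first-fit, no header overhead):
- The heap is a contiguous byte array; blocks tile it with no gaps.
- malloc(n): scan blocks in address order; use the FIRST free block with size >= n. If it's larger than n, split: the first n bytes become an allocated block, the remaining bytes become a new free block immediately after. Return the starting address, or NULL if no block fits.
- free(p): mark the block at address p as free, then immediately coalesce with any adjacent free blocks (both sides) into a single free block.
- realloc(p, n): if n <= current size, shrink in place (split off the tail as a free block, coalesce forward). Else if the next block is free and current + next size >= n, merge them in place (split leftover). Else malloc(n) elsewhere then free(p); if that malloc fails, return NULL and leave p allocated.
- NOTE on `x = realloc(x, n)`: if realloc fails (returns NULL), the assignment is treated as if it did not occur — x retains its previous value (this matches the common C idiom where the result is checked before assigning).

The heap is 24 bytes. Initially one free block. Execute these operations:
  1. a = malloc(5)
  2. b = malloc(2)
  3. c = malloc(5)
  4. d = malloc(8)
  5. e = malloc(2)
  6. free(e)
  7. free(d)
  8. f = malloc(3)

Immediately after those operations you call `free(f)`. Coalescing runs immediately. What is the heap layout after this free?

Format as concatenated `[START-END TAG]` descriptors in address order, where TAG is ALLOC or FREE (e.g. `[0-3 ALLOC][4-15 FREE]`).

Op 1: a = malloc(5) -> a = 0; heap: [0-4 ALLOC][5-23 FREE]
Op 2: b = malloc(2) -> b = 5; heap: [0-4 ALLOC][5-6 ALLOC][7-23 FREE]
Op 3: c = malloc(5) -> c = 7; heap: [0-4 ALLOC][5-6 ALLOC][7-11 ALLOC][12-23 FREE]
Op 4: d = malloc(8) -> d = 12; heap: [0-4 ALLOC][5-6 ALLOC][7-11 ALLOC][12-19 ALLOC][20-23 FREE]
Op 5: e = malloc(2) -> e = 20; heap: [0-4 ALLOC][5-6 ALLOC][7-11 ALLOC][12-19 ALLOC][20-21 ALLOC][22-23 FREE]
Op 6: free(e) -> (freed e); heap: [0-4 ALLOC][5-6 ALLOC][7-11 ALLOC][12-19 ALLOC][20-23 FREE]
Op 7: free(d) -> (freed d); heap: [0-4 ALLOC][5-6 ALLOC][7-11 ALLOC][12-23 FREE]
Op 8: f = malloc(3) -> f = 12; heap: [0-4 ALLOC][5-6 ALLOC][7-11 ALLOC][12-14 ALLOC][15-23 FREE]
free(f): f = 12 -> block [12-14 ALLOC]; mark free, coalesce with adjacent free neighbors -> [0-4 ALLOC][5-6 ALLOC][7-11 ALLOC][12-23 FREE]

Answer: [0-4 ALLOC][5-6 ALLOC][7-11 ALLOC][12-23 FREE]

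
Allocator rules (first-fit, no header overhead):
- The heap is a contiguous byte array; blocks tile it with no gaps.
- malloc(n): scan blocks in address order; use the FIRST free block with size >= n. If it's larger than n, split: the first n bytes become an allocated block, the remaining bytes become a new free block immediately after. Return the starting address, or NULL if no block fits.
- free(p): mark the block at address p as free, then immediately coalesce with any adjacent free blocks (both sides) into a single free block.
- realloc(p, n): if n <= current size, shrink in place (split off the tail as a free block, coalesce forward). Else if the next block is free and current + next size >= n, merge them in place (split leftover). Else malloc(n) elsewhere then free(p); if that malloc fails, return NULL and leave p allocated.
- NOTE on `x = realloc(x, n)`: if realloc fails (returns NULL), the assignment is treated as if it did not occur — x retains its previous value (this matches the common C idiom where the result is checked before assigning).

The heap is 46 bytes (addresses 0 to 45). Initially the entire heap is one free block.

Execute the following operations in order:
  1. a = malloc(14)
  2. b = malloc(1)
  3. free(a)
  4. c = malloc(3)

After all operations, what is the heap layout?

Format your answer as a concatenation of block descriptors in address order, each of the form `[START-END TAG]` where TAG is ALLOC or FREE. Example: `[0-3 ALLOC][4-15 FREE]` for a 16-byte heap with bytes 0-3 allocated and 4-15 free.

Op 1: a = malloc(14) -> a = 0; heap: [0-13 ALLOC][14-45 FREE]
Op 2: b = malloc(1) -> b = 14; heap: [0-13 ALLOC][14-14 ALLOC][15-45 FREE]
Op 3: free(a) -> (freed a); heap: [0-13 FREE][14-14 ALLOC][15-45 FREE]
Op 4: c = malloc(3) -> c = 0; heap: [0-2 ALLOC][3-13 FREE][14-14 ALLOC][15-45 FREE]

Answer: [0-2 ALLOC][3-13 FREE][14-14 ALLOC][15-45 FREE]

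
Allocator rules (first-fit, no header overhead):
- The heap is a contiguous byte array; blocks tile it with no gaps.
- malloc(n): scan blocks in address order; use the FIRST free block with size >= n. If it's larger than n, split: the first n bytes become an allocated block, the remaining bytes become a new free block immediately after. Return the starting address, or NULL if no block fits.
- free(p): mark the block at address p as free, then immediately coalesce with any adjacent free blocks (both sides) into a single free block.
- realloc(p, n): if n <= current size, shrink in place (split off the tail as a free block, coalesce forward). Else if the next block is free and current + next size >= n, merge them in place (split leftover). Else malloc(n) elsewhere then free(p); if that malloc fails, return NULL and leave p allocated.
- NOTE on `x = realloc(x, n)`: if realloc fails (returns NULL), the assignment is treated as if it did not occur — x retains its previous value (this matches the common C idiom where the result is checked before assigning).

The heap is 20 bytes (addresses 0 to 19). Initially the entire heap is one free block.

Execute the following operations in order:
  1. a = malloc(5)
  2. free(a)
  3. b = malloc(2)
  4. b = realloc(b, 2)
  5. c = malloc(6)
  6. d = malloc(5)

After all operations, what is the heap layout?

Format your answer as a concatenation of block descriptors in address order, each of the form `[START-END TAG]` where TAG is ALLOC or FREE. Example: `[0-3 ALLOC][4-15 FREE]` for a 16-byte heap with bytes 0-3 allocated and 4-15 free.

Answer: [0-1 ALLOC][2-7 ALLOC][8-12 ALLOC][13-19 FREE]

Derivation:
Op 1: a = malloc(5) -> a = 0; heap: [0-4 ALLOC][5-19 FREE]
Op 2: free(a) -> (freed a); heap: [0-19 FREE]
Op 3: b = malloc(2) -> b = 0; heap: [0-1 ALLOC][2-19 FREE]
Op 4: b = realloc(b, 2) -> b = 0; heap: [0-1 ALLOC][2-19 FREE]
Op 5: c = malloc(6) -> c = 2; heap: [0-1 ALLOC][2-7 ALLOC][8-19 FREE]
Op 6: d = malloc(5) -> d = 8; heap: [0-1 ALLOC][2-7 ALLOC][8-12 ALLOC][13-19 FREE]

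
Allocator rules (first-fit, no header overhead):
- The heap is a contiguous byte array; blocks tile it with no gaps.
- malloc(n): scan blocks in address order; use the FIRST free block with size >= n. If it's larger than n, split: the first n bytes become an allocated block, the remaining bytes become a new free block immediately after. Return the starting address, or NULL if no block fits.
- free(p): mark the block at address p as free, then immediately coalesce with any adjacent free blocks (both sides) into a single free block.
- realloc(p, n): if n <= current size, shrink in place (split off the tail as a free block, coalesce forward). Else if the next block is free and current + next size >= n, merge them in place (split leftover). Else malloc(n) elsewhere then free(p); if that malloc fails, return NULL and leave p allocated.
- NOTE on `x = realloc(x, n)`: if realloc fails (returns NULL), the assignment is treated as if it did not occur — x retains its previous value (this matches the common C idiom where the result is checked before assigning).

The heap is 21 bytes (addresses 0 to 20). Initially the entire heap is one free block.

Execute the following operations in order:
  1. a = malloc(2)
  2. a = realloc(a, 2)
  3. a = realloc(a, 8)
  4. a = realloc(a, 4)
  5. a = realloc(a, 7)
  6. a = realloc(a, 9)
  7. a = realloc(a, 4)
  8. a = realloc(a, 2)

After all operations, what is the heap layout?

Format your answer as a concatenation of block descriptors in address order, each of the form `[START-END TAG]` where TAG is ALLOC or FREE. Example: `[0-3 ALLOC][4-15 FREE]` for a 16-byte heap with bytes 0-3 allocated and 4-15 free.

Op 1: a = malloc(2) -> a = 0; heap: [0-1 ALLOC][2-20 FREE]
Op 2: a = realloc(a, 2) -> a = 0; heap: [0-1 ALLOC][2-20 FREE]
Op 3: a = realloc(a, 8) -> a = 0; heap: [0-7 ALLOC][8-20 FREE]
Op 4: a = realloc(a, 4) -> a = 0; heap: [0-3 ALLOC][4-20 FREE]
Op 5: a = realloc(a, 7) -> a = 0; heap: [0-6 ALLOC][7-20 FREE]
Op 6: a = realloc(a, 9) -> a = 0; heap: [0-8 ALLOC][9-20 FREE]
Op 7: a = realloc(a, 4) -> a = 0; heap: [0-3 ALLOC][4-20 FREE]
Op 8: a = realloc(a, 2) -> a = 0; heap: [0-1 ALLOC][2-20 FREE]

Answer: [0-1 ALLOC][2-20 FREE]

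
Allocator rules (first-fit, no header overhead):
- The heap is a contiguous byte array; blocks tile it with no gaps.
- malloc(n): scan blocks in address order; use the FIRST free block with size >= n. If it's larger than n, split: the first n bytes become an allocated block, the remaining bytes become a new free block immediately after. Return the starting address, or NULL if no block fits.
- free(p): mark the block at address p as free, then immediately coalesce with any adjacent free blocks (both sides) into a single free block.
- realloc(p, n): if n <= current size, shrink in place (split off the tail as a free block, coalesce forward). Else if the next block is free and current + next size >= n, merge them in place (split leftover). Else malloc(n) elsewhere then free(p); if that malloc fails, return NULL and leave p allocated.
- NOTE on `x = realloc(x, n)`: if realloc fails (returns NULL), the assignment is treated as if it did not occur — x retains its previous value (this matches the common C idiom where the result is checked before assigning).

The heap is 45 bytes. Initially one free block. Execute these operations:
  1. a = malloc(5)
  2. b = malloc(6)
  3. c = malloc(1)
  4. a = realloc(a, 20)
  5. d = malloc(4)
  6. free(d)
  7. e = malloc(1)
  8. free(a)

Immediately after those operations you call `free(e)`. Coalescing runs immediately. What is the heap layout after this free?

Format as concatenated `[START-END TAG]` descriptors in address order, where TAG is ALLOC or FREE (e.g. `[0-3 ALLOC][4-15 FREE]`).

Op 1: a = malloc(5) -> a = 0; heap: [0-4 ALLOC][5-44 FREE]
Op 2: b = malloc(6) -> b = 5; heap: [0-4 ALLOC][5-10 ALLOC][11-44 FREE]
Op 3: c = malloc(1) -> c = 11; heap: [0-4 ALLOC][5-10 ALLOC][11-11 ALLOC][12-44 FREE]
Op 4: a = realloc(a, 20) -> a = 12; heap: [0-4 FREE][5-10 ALLOC][11-11 ALLOC][12-31 ALLOC][32-44 FREE]
Op 5: d = malloc(4) -> d = 0; heap: [0-3 ALLOC][4-4 FREE][5-10 ALLOC][11-11 ALLOC][12-31 ALLOC][32-44 FREE]
Op 6: free(d) -> (freed d); heap: [0-4 FREE][5-10 ALLOC][11-11 ALLOC][12-31 ALLOC][32-44 FREE]
Op 7: e = malloc(1) -> e = 0; heap: [0-0 ALLOC][1-4 FREE][5-10 ALLOC][11-11 ALLOC][12-31 ALLOC][32-44 FREE]
Op 8: free(a) -> (freed a); heap: [0-0 ALLOC][1-4 FREE][5-10 ALLOC][11-11 ALLOC][12-44 FREE]
free(e): e = 0 -> block [0-0 ALLOC]; mark free, coalesce with adjacent free neighbors -> [0-4 FREE][5-10 ALLOC][11-11 ALLOC][12-44 FREE]

Answer: [0-4 FREE][5-10 ALLOC][11-11 ALLOC][12-44 FREE]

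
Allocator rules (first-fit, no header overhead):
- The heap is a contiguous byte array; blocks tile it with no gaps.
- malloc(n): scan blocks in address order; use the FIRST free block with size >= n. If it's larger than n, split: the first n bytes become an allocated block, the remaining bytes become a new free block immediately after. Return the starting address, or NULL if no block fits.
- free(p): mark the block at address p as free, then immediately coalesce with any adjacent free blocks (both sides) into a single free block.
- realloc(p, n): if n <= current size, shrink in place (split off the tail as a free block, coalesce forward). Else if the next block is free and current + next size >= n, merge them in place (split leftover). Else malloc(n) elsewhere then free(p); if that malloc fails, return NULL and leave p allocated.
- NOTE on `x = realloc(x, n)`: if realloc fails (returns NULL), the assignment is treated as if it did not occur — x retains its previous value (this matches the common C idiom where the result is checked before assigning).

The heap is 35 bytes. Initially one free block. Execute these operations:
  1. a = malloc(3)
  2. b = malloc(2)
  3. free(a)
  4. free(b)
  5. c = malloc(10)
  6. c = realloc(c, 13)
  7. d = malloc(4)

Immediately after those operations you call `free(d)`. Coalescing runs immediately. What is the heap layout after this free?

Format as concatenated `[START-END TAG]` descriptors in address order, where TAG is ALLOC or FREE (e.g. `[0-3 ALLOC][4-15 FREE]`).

Answer: [0-12 ALLOC][13-34 FREE]

Derivation:
Op 1: a = malloc(3) -> a = 0; heap: [0-2 ALLOC][3-34 FREE]
Op 2: b = malloc(2) -> b = 3; heap: [0-2 ALLOC][3-4 ALLOC][5-34 FREE]
Op 3: free(a) -> (freed a); heap: [0-2 FREE][3-4 ALLOC][5-34 FREE]
Op 4: free(b) -> (freed b); heap: [0-34 FREE]
Op 5: c = malloc(10) -> c = 0; heap: [0-9 ALLOC][10-34 FREE]
Op 6: c = realloc(c, 13) -> c = 0; heap: [0-12 ALLOC][13-34 FREE]
Op 7: d = malloc(4) -> d = 13; heap: [0-12 ALLOC][13-16 ALLOC][17-34 FREE]
free(d): d = 13 -> block [13-16 ALLOC]; mark free, coalesce with adjacent free neighbors -> [0-12 ALLOC][13-34 FREE]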